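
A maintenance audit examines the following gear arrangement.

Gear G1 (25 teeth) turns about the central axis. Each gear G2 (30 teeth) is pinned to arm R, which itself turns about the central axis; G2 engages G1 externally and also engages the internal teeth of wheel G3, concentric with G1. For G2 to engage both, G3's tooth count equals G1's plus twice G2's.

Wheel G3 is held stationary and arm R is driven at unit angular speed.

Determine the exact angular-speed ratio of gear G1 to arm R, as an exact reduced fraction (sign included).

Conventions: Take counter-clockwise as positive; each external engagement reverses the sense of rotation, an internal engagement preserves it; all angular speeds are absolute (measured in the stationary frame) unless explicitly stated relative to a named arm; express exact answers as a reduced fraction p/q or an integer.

class = planetary set [G3 = 25+2·30 = 85; Willis about the carrier]
ring teeth: 25 + 2·30 = 85
25(ω_sun−ω_arm) = −85(ω_ring−ω_arm),  ω_ring = 0, ω_arm = 1
ω_sun = 1 − (85/25)(0−1) = 22/5
ω_out/ω_in = 22/5

22/5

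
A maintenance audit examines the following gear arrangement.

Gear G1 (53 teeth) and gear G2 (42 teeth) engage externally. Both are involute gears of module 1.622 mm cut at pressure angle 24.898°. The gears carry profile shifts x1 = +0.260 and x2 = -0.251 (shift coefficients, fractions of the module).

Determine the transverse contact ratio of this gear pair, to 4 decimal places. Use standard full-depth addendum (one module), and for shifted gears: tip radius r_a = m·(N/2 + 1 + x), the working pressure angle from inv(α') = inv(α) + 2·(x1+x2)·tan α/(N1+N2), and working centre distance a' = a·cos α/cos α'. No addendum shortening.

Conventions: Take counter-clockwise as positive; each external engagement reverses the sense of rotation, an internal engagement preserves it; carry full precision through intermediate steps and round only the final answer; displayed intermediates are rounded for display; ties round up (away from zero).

single-mesh involute tooth geometry (53T engaging 42T at module 1.622)
base radii: r_b1 = 38.988105, r_b2 = 30.896234
tip radii: r_a1 = 45.026720, r_a2 = 35.276878
inv(α') = inv(24.898°) + 2·(+0.260-0.251)·tan α/(53+42) = 0.02967798  ⇒  α' = 24.92136°
a' = a·cos α / cos α' = 77.0450·cos 24.898°/cos 24.92136° = 77.059592
action lengths: √(r_a1²−r_b1²) = 22.524059, √(r_a2²−r_b2²) = 17.025888
base pitch p_b = π·m·cos α = 4.622066
CR = (22.524059 + 17.025888 − 77.059592·sin 24.92136°)/4.622066 = 1.531574
contact ratio ≈ 1.5316

1.5316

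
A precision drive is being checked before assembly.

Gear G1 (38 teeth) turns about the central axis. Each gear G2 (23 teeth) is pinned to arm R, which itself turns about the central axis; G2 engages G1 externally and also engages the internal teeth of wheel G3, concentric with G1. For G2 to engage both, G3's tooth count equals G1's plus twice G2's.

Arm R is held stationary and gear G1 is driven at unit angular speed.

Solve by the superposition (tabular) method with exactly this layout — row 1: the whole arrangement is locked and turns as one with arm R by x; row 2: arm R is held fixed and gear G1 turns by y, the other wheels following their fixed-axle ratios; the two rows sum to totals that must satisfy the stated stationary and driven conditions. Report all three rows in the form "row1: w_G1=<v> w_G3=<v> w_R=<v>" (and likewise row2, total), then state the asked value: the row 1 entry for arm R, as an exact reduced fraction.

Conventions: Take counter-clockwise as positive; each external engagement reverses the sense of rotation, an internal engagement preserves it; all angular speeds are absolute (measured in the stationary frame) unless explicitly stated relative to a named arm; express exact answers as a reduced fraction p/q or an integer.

topology: planetary set — G1 38T / G2 23T / G3 84T, arm = carrier (Willis)
superposition row 1 [locked train]: every member turns x
row 2 — arm fixed, fixed-axis ratios: sun y, ring −(38/84)·y, arm 0
boundary: total ω_arm = x = 0 and total ω_sun = x + y = 1  ⇒  y = 1, x = 0
row 2 ring = −(38/84)·1 = -19/42
totals (row 1 + row 2): sun 0 + 1 = 1, ring 0 + (-19/42) = -19/42, arm 0 + 0 = 0
asked cell (row1, arm) = 0

row1: w_G1=0 w_G3=0 w_R=0
row2: w_G1=1 w_G3=-19/42 w_R=0
total: w_G1=1 w_G3=-19/42 w_R=0
asked value: 0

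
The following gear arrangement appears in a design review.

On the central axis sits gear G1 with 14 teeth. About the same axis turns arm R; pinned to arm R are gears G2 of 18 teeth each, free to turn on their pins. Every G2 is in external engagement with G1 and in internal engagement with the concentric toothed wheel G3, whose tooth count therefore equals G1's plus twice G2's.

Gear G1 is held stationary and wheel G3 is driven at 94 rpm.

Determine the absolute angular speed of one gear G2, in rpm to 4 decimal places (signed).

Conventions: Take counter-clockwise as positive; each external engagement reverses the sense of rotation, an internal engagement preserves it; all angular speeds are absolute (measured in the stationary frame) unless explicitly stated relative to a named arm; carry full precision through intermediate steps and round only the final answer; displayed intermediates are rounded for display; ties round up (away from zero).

+130.5556 rpm

class = planetary set [G3 = 14+2·18 = 50; Willis about the carrier]
normalise by the input: solve with ω_ring = 1, then scale by 94 rpm
ring teeth: 14 + 2·18 = 50
14(ω_sun−ω_arm) = −50(ω_ring−ω_arm),  ω_sun = 0, ω_ring = 1
14(0−ω_arm) = −50(1−ω_arm)  ⇒  64·ω_arm = 50  ⇒  ω_arm = 25/32
sun–planet mesh: 14·(0−25/32) = −18·(ω_p−ω_arm)  ⇒  ω_p−ω_arm = 175/288
ω_p = 25/32 + 175/288 = 25/18
scale: ω_p = 25/18 × 94 rpm = +130.5556 rpm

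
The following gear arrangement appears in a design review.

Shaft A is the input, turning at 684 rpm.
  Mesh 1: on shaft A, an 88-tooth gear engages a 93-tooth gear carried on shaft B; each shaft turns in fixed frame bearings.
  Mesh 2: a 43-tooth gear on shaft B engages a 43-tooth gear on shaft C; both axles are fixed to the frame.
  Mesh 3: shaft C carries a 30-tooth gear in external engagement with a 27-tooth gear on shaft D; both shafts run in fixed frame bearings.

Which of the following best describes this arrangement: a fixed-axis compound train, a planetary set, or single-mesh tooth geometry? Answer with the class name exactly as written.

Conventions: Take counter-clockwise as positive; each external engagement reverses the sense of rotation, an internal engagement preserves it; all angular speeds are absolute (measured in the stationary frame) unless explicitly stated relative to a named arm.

fixed-axis compound train

recognized (4 fixed axles, 3 meshes): fixed-axis compound train
classification: fixed-axis compound train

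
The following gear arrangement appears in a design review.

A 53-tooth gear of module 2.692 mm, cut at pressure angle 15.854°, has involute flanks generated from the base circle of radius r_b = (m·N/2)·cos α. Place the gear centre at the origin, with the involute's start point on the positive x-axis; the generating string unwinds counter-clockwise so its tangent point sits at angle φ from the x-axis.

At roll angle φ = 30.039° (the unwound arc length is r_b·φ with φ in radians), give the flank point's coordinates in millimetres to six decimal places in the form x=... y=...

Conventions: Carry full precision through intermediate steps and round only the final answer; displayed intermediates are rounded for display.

recognized (one wheel, involute flank): single-mesh tooth geometry, m = 2.692, N = 53
pitch radius r_p = m·N/2 = 2.692·53/2 = 71.338000
base radius r_b = r_p·cos α = 71.338000·cos 15.854° = 68.624370
roll angle φ = 30.039° = 0.52427945 rad
x = r_b·(cos φ + φ·sin φ) = 77.417457
y = r_b·(sin φ − φ·cos φ) = 3.206719

x=77.417457 y=3.206719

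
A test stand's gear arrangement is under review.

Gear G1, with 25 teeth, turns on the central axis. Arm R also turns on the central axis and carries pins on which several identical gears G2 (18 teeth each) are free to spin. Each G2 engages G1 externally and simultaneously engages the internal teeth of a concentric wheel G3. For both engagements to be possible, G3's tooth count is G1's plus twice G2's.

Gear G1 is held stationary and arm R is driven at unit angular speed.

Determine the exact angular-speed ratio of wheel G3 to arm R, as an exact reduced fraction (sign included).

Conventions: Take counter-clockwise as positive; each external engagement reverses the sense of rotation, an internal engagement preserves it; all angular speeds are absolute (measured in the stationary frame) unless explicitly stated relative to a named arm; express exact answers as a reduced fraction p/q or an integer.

class = planetary set [G3 = 25+2·18 = 61; Willis about the carrier]
ring teeth: 25 + 2·18 = 61
25(ω_sun−ω_arm) = −61(ω_ring−ω_arm),  ω_sun = 0, ω_arm = 1
ω_ring = 1 − (25/61)(0−1) = 86/61
ω_out/ω_in = 86/61

86/61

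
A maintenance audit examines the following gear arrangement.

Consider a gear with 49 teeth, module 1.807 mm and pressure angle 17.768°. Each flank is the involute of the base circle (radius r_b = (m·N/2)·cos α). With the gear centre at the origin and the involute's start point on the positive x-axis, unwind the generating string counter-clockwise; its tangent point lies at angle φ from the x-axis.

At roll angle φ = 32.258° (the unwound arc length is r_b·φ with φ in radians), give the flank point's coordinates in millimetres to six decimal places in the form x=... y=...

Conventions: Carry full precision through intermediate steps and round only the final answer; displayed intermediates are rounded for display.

single-mesh involute tooth geometry (49T wheel at module 1.807)
pitch radius r_p = m·N/2 = 1.807·49/2 = 44.271500
base radius r_b = r_p·cos α = 44.271500·cos 17.768° = 42.159748
roll angle φ = 32.258° = 0.56300831 rad
x = r_b·(cos φ + φ·sin φ) = 48.321362
y = r_b·(sin φ − φ·cos φ) = 2.429361

x=48.321362 y=2.429361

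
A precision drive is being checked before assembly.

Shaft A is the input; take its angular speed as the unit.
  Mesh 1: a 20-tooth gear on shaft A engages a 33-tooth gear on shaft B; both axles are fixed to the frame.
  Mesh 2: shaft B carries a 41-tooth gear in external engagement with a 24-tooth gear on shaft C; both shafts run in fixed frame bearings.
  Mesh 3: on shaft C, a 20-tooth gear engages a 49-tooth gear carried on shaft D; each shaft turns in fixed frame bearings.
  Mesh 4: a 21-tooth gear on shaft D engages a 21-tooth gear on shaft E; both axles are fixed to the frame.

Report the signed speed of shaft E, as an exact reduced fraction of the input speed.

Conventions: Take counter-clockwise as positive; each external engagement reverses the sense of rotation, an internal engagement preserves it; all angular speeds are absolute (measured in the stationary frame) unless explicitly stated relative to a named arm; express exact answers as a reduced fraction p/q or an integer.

2050/4851

4-mesh fixed-axis compound train (all bearings frame-fixed)
mesh 1 [20T→33T]: |ω|/ω_in = 1×20/33 = 20/33, sense flips to −
mesh 2 [41T→24T]: |ω|/ω_in = (20/33)×41/24 = 205/198, sense flips to +
mesh 3 [20T→49T]: |ω|/ω_in = (205/198)×20/49 = 2050/4851, sense flips to −
mesh 4 [21T→21T]: |ω|/ω_in = (2050/4851)×21/21 = 2050/4851, sense flips to +
signed output speed (× input speed) = 2050/4851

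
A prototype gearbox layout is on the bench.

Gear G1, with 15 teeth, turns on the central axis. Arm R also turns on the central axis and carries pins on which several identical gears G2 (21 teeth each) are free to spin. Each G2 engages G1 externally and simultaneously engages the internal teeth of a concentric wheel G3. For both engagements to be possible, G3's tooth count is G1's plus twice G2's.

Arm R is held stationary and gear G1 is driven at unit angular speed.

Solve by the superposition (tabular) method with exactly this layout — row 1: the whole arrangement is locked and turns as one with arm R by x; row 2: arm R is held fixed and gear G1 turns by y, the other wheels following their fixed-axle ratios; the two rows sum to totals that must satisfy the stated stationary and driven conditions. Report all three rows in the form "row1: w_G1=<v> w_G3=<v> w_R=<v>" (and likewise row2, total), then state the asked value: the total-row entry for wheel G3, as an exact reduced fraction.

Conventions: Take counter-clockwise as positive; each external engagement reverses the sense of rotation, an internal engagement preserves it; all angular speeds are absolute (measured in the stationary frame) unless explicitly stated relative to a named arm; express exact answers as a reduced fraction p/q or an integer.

row1: w_G1=0 w_G3=0 w_R=0
row2: w_G1=1 w_G3=-5/19 w_R=0
total: w_G1=1 w_G3=-5/19 w_R=0
asked value: -5/19

topology: planetary set — G1 15T / G2 21T / G3 57T, arm = carrier (Willis)
row 1 — lock + rotate with arm: ω_sun = ω_ring = ω_arm = x
row 2: sun turns y, ring = −(15/57)·y, arm 0
boundary: total ω_arm = x = 0 and total ω_sun = x + y = 1  ⇒  y = 1, x = 0
row 2 ring = −(15/57)·1 = -5/19
totals (row 1 + row 2): sun 0 + 1 = 1, ring 0 + (-5/19) = -5/19, arm 0 + 0 = 0
asked cell (total, ring) = -5/19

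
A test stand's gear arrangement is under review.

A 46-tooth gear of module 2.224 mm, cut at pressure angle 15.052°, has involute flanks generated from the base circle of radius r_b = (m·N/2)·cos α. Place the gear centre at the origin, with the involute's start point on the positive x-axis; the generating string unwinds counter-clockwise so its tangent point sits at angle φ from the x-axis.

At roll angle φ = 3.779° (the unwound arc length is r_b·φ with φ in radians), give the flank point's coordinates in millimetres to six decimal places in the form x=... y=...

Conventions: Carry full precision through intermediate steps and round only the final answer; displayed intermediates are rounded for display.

x=49.504329 y=0.004722

single-mesh involute tooth geometry (46T wheel at module 2.224)
pitch radius r_p = m·N/2 = 2.224·46/2 = 51.152000
base radius r_b = r_p·cos α = 51.152000·cos 15.052° = 49.397002
roll angle φ = 3.779° = 0.06595599 rad
x = r_b·(cos φ + φ·sin φ) = 49.504329
y = r_b·(sin φ − φ·cos φ) = 0.004722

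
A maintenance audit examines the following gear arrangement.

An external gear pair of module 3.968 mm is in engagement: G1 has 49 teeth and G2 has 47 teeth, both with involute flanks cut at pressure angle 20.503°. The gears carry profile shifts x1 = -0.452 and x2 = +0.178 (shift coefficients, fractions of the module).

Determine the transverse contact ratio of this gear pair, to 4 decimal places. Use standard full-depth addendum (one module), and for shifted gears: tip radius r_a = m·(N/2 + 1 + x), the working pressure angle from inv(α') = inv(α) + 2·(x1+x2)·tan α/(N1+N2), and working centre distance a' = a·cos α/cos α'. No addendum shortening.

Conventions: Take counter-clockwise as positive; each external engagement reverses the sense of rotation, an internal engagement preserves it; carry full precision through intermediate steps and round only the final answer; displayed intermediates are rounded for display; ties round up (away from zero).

1.7679

recognized (one external pair, fixed centres): single-mesh tooth geometry, m = 3.968, N1 = 49, N2 = 47
base radii: r_b1 = 91.057741, r_b2 = 87.341098
tip radii: r_a1 = 99.390464, r_a2 = 97.922304
inv(α') = inv(20.503°) + 2·(-0.452+0.178)·tan α/(49+47) = 0.01396490  ⇒  α' = 19.58438°
a' = a·cos α / cos α' = 190.4640·cos 20.503°/cos 19.58438° = 189.353128
action lengths: √(r_a1²−r_b1²) = 39.836568, √(r_a2²−r_b2²) = 44.275390
base pitch p_b = π·m·cos α = 11.676177
CR = (39.836568 + 44.275390 − 189.353128·sin 19.58438°)/11.676177 = 1.767856
contact ratio ≈ 1.7679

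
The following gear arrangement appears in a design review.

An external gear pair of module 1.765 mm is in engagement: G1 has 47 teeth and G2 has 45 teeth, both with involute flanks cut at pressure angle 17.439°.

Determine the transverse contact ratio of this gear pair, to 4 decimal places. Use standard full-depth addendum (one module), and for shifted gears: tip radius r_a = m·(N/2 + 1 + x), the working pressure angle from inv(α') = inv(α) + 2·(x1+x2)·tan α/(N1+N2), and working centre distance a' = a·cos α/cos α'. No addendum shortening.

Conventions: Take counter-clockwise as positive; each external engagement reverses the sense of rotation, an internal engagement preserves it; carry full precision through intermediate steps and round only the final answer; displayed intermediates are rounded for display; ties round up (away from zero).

class = single-mesh tooth geometry [involute pair 47T × 45T, m = 1.765]
base radii: r_b1 = 39.571051, r_b2 = 37.887177
tip radii: r_a1 = 43.242500, r_a2 = 41.477500
no profile shift: α' = α, a' = a
action lengths: √(r_a1²−r_b1²) = 17.436906, √(r_a2²−r_b2²) = 16.880309
base pitch p_b = π·m·cos α = 5.290048
CR = (17.436906 + 16.880309 − 81.190000·sin 17.43900°)/5.290048 = 1.887575
contact ratio ≈ 1.8876

1.8876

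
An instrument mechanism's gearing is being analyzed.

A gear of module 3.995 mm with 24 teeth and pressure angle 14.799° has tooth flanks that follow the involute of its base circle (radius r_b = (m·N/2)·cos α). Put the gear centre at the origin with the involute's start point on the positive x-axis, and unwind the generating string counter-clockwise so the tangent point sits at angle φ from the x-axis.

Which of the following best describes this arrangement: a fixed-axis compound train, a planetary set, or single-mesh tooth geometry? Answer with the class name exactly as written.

single-mesh tooth geometry

recognized (one wheel, involute flank): single-mesh tooth geometry, m = 3.995, N = 24
classification: single-mesh tooth geometry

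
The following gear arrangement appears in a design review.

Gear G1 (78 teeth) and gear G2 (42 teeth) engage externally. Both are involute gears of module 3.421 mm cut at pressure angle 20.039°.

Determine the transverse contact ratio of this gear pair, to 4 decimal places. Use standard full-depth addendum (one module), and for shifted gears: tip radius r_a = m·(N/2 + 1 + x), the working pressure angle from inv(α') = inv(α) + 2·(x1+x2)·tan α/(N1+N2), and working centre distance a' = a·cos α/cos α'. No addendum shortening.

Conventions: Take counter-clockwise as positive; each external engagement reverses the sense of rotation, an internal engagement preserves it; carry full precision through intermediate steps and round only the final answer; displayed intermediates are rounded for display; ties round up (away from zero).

class = single-mesh tooth geometry [involute pair 78T × 42T, m = 3.421]
base radii: r_b1 = 125.341760, r_b2 = 67.491717
tip radii: r_a1 = 136.840000, r_a2 = 75.262000
no profile shift: α' = α, a' = a
action lengths: √(r_a1²−r_b1²) = 54.905635, √(r_a2²−r_b2²) = 33.305207
base pitch p_b = π·m·cos α = 10.096737
CR = (54.905635 + 33.305207 − 205.260000·sin 20.03900°)/10.096737 = 1.770524
contact ratio ≈ 1.7705

1.7705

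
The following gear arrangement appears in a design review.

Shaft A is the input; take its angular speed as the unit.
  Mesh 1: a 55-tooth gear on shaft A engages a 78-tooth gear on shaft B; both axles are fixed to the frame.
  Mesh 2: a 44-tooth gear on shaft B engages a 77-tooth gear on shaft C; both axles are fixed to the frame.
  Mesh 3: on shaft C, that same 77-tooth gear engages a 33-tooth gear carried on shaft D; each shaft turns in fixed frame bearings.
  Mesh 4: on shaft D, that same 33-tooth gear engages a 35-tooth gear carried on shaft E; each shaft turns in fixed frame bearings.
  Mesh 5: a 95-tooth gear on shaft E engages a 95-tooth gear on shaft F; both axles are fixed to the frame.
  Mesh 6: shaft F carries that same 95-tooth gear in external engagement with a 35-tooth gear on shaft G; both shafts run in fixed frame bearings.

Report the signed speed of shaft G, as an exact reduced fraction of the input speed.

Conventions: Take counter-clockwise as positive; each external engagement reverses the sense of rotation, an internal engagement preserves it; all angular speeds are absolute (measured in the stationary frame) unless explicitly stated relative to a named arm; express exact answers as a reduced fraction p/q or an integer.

4598/1911

6-mesh fixed-axis compound train (all bearings frame-fixed)
mesh 1 [55T→78T]: |ω|/ω_in = 1×55/78 = 55/78, sense flips to −
mesh 2 [44T→77T]: |ω|/ω_in = (55/78)×44/77 = 110/273, sense flips to +
mesh 3 [77T→33T]: |ω|/ω_in = (110/273)×77/33 = 110/117, sense flips to −
mesh 4 [33T→35T]: |ω|/ω_in = (110/117)×33/35 = 242/273, sense flips to +
mesh 5 [95T→95T]: |ω|/ω_in = (242/273)×95/95 = 242/273, sense flips to −
mesh 6 [95T→35T]: |ω|/ω_in = (242/273)×95/35 = 4598/1911, sense flips to +
signed output speed (× input speed) = 4598/1911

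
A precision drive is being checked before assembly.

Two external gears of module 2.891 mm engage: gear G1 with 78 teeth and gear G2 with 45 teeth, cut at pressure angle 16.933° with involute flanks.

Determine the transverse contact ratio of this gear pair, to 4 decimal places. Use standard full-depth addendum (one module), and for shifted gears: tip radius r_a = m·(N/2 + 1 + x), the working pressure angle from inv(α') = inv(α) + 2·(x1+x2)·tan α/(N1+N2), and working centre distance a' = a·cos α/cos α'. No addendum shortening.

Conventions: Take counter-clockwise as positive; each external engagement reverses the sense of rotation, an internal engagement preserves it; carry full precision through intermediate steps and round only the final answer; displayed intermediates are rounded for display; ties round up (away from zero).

recognized (one external pair, fixed centres): single-mesh tooth geometry, m = 2.891, N1 = 78, N2 = 45
base radii: r_b1 = 107.860879, r_b2 = 62.227430
tip radii: r_a1 = 115.640000, r_a2 = 67.938500
no profile shift: α' = α, a' = a
action lengths: √(r_a1²−r_b1²) = 41.697007, √(r_a2²−r_b2²) = 27.265119
base pitch p_b = π·m·cos α = 8.688588
CR = (41.697007 + 27.265119 − 177.796500·sin 16.93300°)/8.688588 = 1.977113
contact ratio ≈ 1.9771

1.9771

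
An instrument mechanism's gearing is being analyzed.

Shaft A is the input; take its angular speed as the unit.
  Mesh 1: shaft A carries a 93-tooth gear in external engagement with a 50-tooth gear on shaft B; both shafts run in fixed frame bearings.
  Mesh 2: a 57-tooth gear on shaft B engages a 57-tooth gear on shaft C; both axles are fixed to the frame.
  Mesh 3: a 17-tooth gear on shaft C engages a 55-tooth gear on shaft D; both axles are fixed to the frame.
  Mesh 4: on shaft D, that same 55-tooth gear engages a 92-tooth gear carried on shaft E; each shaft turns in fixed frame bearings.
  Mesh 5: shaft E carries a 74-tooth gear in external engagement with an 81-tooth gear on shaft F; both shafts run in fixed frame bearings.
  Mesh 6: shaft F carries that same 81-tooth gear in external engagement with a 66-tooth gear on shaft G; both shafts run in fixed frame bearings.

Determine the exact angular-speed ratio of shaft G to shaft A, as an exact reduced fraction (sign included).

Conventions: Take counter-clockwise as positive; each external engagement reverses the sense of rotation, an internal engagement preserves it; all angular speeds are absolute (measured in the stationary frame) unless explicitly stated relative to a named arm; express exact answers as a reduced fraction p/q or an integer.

19499/50600

class = fixed-axis compound train [6 meshes; 6 ratios multiply, 6 sense flips]
mesh 1 [93T→50T]: running ratio 93/50, sense −
mesh 2 [57T→57T]: running ratio 93/50, sense +
mesh 3 [17T→55T]: running ratio 1581/2750, sense −
mesh 4 [55T→92T]: running ratio 1581/4600, sense +
mesh 5 [74T→81T]: running ratio 19499/62100, sense −
mesh 6 [81T→66T]: running ratio 19499/50600, sense +
ω_out/ω_in = 19499/50600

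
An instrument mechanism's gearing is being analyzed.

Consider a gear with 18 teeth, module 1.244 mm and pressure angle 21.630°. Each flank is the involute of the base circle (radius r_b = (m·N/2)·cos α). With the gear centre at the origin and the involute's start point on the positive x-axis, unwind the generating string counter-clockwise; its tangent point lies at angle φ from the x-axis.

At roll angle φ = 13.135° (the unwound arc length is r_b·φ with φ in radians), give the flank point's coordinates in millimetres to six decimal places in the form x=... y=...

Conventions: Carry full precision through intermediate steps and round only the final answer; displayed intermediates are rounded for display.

x=10.677522 y=0.041578

topology: single-mesh involute geometry — m = 1.244, N = 18
pitch radius r_p = m·N/2 = 1.244·18/2 = 11.196000
base radius r_b = r_p·cos α = 11.196000·cos 21.630° = 10.407618
roll angle φ = 13.135° = 0.22924900 rad
x = r_b·(cos φ + φ·sin φ) = 10.677522
y = r_b·(sin φ − φ·cos φ) = 0.041578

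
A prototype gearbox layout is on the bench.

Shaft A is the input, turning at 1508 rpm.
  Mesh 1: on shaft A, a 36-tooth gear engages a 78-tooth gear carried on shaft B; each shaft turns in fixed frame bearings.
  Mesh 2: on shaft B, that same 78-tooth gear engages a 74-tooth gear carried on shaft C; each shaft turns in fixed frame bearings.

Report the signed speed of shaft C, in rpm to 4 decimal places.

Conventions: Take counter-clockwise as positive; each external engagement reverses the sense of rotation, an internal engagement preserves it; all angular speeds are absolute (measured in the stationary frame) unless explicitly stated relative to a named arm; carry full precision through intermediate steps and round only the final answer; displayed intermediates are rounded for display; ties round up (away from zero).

topology: fixed-axis compound train — 2 meshes, A→C
mesh 1 [36T→78T]: ω = 1508.0000×36/78 = 696.0000 rpm, sense flips to −
mesh 2 [78T→74T]: ω = 696.0000×78/74 = 733.6216 rpm, sense flips to +
signed output speed = +733.6216 rpm

+733.6216 rpm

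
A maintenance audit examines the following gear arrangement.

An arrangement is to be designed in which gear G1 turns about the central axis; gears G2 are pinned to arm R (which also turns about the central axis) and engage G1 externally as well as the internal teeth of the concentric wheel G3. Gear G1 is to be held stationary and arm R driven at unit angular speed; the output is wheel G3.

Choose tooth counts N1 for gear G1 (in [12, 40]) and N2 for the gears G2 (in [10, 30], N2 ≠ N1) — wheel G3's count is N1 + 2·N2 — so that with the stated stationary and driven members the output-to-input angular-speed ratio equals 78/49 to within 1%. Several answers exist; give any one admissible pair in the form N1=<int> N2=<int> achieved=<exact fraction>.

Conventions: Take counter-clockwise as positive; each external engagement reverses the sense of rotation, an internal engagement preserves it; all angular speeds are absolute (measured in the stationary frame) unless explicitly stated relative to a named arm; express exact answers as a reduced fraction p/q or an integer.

class = planetary set [ratio 78/49 wanted; Willis about the carrier]
Willis with ω_sun = 0: ω_ring/ω_arm = (N1+N3)/N3; set equal to 78/49  ⇒  N3/N1 = 1/(78/49 − 1) = 49/29
N3 = N1 + 2·N2  ⇒  N2/N1 = (N3/N1 − 1)/2 = (49/29 − 1)/2 = 10/29
smallest multiple with N1 ≥ 12 and N2 ≥ 10: k = 1  ⇒  N1 = 1·29 = 29, N2 = 1·10 = 10 (N1 ≤ 40, N2 ≤ 30, N2 ≠ N1 ✓), N3 = 29 + 2·10 = 49
check: (N1+N3)/N3 with N1 = 29, N3 = 49 gives 78/49; |achieved − target| = 0 ≤ 39/2450 ✓

N1=29 N2=10 achieved=78/49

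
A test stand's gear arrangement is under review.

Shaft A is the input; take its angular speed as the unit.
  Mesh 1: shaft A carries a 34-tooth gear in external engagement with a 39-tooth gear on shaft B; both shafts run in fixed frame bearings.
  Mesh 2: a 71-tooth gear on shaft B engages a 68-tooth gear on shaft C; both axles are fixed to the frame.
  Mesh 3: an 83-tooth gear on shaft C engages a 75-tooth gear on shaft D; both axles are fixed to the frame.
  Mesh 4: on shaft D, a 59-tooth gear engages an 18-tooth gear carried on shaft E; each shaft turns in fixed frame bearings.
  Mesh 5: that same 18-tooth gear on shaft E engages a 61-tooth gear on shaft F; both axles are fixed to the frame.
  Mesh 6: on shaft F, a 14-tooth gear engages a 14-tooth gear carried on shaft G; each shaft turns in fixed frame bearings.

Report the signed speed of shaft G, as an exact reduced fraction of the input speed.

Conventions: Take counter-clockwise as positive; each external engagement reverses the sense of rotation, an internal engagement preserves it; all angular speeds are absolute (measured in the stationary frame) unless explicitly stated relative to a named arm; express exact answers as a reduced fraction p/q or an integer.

6-mesh fixed-axis compound train (all bearings frame-fixed)
mesh 1 [34T→39T]: |ω|/ω_in = 1×34/39 = 34/39, sense flips to −
mesh 2 [71T→68T]: |ω|/ω_in = (34/39)×71/68 = 71/78, sense flips to +
mesh 3 [83T→75T]: |ω|/ω_in = (71/78)×83/75 = 5893/5850, sense flips to −
mesh 4 [59T→18T]: |ω|/ω_in = (5893/5850)×59/18 = 347687/105300, sense flips to +
mesh 5 [18T→61T]: |ω|/ω_in = (347687/105300)×18/61 = 347687/356850, sense flips to −
mesh 6 [14T→14T]: |ω|/ω_in = (347687/356850)×14/14 = 347687/356850, sense flips to +
signed output speed (× input speed) = 347687/356850

347687/356850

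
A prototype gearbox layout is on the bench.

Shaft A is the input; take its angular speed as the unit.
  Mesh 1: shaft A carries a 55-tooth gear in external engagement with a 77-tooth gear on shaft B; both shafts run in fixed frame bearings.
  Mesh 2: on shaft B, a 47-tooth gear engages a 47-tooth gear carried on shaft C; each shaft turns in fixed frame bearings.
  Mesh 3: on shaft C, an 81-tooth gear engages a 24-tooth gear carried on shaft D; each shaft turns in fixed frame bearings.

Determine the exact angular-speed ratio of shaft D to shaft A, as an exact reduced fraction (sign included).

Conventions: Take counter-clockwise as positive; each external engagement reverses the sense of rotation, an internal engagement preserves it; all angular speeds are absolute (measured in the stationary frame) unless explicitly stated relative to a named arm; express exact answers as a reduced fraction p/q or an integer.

class = fixed-axis compound train [3 meshes; 3 ratios multiply, 3 sense flips]
mesh 1 [55T→77T]: running ratio 5/7, sense −
mesh 2 [47T→47T]: running ratio 5/7, sense +
mesh 3 [81T→24T]: running ratio 135/56, sense −
ω_out/ω_in = -135/56

-135/56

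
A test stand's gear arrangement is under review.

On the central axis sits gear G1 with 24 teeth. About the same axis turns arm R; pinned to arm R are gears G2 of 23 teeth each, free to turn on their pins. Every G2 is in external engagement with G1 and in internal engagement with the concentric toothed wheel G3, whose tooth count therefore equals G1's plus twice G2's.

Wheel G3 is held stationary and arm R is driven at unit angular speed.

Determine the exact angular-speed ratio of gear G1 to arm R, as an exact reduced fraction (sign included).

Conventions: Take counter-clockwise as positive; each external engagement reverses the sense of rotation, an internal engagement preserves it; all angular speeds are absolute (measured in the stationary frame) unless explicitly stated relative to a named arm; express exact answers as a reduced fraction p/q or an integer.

47/12

class = planetary set [G3 = 24+2·23 = 70; Willis about the carrier]
ring teeth: 24 + 2·23 = 70
24(ω_sun−ω_arm) = −70(ω_ring−ω_arm),  ω_ring = 0, ω_arm = 1
ω_sun = 1 − (70/24)(0−1) = 47/12
ω_out/ω_in = 47/12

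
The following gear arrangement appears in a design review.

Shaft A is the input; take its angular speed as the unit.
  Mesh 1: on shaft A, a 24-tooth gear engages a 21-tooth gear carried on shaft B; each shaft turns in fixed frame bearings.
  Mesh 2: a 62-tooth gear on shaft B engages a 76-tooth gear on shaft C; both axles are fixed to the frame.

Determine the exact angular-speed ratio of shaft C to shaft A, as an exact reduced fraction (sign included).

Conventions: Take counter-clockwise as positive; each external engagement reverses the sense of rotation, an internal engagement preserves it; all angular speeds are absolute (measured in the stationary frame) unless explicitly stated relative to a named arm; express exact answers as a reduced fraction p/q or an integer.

124/133

class = fixed-axis compound train [2 meshes; 2 ratios multiply, 2 sense flips]
mesh 1 [24T→21T]: running ratio 8/7, sense −
mesh 2 [62T→76T]: running ratio 124/133, sense +
ω_out/ω_in = 124/133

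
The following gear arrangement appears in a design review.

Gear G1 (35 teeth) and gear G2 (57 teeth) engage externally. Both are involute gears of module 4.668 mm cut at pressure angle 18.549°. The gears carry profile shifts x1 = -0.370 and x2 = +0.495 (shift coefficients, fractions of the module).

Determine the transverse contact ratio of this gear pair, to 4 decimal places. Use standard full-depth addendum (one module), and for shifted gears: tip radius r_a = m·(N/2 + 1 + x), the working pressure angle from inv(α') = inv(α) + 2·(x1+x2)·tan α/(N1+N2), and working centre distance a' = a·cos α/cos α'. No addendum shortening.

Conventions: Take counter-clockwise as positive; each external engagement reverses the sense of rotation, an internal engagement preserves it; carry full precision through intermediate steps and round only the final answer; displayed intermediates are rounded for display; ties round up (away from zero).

1.7855

topology: single-mesh involute geometry — m = 4.668, 35T/57T pair
base radii: r_b1 = 77.446363, r_b2 = 126.126935
tip radii: r_a1 = 84.630840, r_a2 = 140.016660
inv(α') = inv(18.549°) + 2·(-0.370+0.495)·tan α/(35+57) = 0.01271724  ⇒  α' = 19.00105°
a' = a·cos α / cos α' = 214.7280·cos 18.549°/cos 19.00105° = 215.304694
action lengths: √(r_a1²−r_b1²) = 34.123890, √(r_a2²−r_b2²) = 60.800176
base pitch p_b = π·m·cos α = 13.903139
CR = (34.123890 + 60.800176 − 215.304694·sin 19.00105°)/13.903139 = 1.785494
contact ratio ≈ 1.7855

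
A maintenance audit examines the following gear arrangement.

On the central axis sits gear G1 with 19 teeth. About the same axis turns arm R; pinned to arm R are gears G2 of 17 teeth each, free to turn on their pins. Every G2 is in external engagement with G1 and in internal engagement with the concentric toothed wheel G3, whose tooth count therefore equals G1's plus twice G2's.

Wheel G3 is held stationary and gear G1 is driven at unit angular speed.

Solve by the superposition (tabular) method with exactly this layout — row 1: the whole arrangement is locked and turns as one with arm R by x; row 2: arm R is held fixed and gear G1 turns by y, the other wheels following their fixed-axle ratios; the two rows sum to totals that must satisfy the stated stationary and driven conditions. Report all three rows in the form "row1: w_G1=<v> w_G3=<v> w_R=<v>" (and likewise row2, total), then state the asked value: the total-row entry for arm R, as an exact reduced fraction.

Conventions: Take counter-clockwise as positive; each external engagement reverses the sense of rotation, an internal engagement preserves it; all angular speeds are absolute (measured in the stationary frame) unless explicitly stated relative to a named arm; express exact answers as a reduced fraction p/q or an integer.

row1: w_G1=19/72 w_G3=19/72 w_R=19/72
row2: w_G1=53/72 w_G3=-19/72 w_R=0
total: w_G1=1 w_G3=0 w_R=19/72
asked value: 19/72

planetary set (19T centre, 17T on arm, 53T internal) — Willis relation
row 1 (train locked, turned with arm): all members turn x
superposition row 2 [arm held]: sun y, ring −(19/53)·y, arm 0
boundary: total ω_ring = x − (19/53)·y = 0 and total ω_sun = x + y = 1  ⇒  y = 53/72, x = 19/72
row 2 ring = −(19/53)·53/72 = -19/72
totals (row 1 + row 2): sun 19/72 + 53/72 = 1, ring 19/72 + (-19/72) = 0, arm 19/72 + 0 = 19/72
asked cell (total, arm) = 19/72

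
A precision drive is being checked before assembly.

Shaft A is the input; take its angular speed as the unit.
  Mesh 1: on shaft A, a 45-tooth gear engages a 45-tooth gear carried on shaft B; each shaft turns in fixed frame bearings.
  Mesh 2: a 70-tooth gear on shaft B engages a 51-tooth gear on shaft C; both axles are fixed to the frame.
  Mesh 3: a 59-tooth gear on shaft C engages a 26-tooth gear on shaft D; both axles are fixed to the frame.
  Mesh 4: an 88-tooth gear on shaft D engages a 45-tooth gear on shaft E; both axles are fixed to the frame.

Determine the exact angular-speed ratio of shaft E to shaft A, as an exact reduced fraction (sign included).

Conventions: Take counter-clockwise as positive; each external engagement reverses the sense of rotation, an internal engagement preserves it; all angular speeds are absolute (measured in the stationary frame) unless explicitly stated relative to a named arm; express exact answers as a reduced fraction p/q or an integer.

36344/5967

class = fixed-axis compound train [4 meshes; 4 ratios multiply, 4 sense flips]
mesh 1 [45T→45T]: running ratio 1, sense −
mesh 2 [70T→51T]: running ratio 70/51, sense +
mesh 3 [59T→26T]: running ratio 2065/663, sense −
mesh 4 [88T→45T]: running ratio 36344/5967, sense +
ω_out/ω_in = 36344/5967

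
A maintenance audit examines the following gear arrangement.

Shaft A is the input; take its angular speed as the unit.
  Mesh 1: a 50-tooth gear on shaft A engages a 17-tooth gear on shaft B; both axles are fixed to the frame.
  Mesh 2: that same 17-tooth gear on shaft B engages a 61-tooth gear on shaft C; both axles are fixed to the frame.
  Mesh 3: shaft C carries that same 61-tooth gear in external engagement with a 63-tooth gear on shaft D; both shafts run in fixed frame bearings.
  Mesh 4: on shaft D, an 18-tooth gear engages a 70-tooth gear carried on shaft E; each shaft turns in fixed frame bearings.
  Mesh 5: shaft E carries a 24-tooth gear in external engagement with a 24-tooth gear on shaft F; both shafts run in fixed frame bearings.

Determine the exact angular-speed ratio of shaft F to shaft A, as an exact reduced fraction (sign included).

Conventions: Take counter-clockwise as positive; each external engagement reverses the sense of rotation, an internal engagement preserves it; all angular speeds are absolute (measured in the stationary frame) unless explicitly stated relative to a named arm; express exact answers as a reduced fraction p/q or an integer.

class = fixed-axis compound train [5 meshes; 5 ratios multiply, 5 sense flips]
mesh 1 [50T→17T]: running ratio 50/17, sense −
mesh 2 [17T→61T]: running ratio 50/61, sense +
mesh 3 [61T→63T]: running ratio 50/63, sense −
mesh 4 [18T→70T]: running ratio 10/49, sense +
mesh 5 [24T→24T]: running ratio 10/49, sense −
ω_out/ω_in = -10/49

-10/49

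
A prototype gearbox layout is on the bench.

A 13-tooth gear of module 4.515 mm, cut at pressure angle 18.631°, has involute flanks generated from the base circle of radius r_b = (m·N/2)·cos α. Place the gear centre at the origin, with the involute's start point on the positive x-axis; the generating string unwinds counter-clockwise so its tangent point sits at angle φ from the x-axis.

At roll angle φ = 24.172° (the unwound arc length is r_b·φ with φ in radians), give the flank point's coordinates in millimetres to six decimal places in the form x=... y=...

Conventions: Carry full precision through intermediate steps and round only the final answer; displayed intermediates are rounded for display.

x=30.175352 y=0.683744

recognized (one wheel, involute flank): single-mesh tooth geometry, m = 4.515, N = 13
pitch radius r_p = m·N/2 = 4.515·13/2 = 29.347500
base radius r_b = r_p·cos α = 29.347500·cos 18.631° = 27.809565
roll angle φ = 24.172° = 0.42188099 rad
x = r_b·(cos φ + φ·sin φ) = 30.175352
y = r_b·(sin φ − φ·cos φ) = 0.683744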